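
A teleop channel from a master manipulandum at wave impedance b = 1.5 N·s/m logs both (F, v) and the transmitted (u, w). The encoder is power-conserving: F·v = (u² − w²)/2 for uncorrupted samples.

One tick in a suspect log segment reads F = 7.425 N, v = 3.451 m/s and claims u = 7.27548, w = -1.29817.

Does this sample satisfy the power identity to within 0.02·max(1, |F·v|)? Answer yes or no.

yes

F·v = 7.425×3.451 = 25.62367 W.
(u² − w²)/2 = (52.93261 − 1.68525)/2 = 25.62368 W.
|Δ| = 0.00001;  2% of max(1, |F·v|) = 0.51247.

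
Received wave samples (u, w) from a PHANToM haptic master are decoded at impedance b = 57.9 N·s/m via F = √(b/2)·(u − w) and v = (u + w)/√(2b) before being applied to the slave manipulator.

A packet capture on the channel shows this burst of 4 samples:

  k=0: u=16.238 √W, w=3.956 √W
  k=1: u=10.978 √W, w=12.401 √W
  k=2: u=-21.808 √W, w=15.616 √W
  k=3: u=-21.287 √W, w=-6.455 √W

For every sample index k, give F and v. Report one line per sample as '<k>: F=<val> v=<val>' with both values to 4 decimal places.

0: F=66.0836 v=1.8766
1: F=-7.6565 v=2.1726
2: F=-201.3606 v=-0.5754
3: F=-79.8039 v=-2.5780

k=0: u−w=12.2820, u+w=20.1940; √(b/2)=5.3805, √(2b)=10.7610; F=5.3805×12.282=66.0836, v=20.1940/10.7610=1.8766
k=1: u−w=-1.4230, u+w=23.3790; √(b/2)=5.3805, √(2b)=10.7610; F=5.3805×(-1.423)=-7.6565, v=23.3790/10.7610=2.1726
k=2: u−w=-37.4240, u+w=-6.1920; √(b/2)=5.3805, √(2b)=10.7610; F=5.3805×(-37.424)=-201.3606, v=-6.1920/10.7610=-0.5754
k=3: u−w=-14.8320, u+w=-27.7420; √(b/2)=5.3805, √(2b)=10.7610; F=5.3805×(-14.832)=-79.8039, v=-27.7420/10.7610=-2.5780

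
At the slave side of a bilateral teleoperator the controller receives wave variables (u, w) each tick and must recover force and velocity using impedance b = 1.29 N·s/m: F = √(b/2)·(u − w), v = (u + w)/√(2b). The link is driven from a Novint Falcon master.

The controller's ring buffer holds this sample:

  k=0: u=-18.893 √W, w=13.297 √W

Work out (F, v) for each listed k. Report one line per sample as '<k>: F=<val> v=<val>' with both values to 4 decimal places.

0: F=-25.8524 v=-3.4839

k=0: u−w=-32.1900, u+w=-5.5960; √(b/2)=0.8031, √(2b)=1.6062; F=0.8031×(-32.19)=-25.8524, v=-5.5960/1.6062=-3.4839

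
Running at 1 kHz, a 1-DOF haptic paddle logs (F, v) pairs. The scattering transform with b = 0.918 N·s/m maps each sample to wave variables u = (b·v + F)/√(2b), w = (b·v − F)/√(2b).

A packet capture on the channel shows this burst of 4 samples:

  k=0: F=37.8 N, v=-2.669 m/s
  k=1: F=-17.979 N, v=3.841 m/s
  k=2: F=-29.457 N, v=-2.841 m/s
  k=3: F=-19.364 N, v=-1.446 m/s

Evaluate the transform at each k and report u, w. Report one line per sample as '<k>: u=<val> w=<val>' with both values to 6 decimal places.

0: u=26.088634 w=-29.705104
1: u=-10.666465 w=15.870985
2: u=-23.664396 w=19.814867
3: u=-15.270531 w=13.311214

k=0: b·v=0.918×(-2.669)=-2.450142; √(2b)=1.354991; u=(-2.450142+37.8)/1.354991=26.088634, w=(-2.450142−37.8)/1.354991=-29.705104
k=1: b·v=0.918×3.841=3.526038; √(2b)=1.354991; u=(3.526038+(-17.979))/1.354991=-10.666465, w=(3.526038−(-17.979))/1.354991=15.870985
k=2: b·v=0.918×(-2.841)=-2.608038; √(2b)=1.354991; u=(-2.608038+(-29.457))/1.354991=-23.664396, w=(-2.608038−(-29.457))/1.354991=19.814867
k=3: b·v=0.918×(-1.446)=-1.327428; √(2b)=1.354991; u=(-1.327428+(-19.364))/1.354991=-15.270531, w=(-1.327428−(-19.364))/1.354991=13.311214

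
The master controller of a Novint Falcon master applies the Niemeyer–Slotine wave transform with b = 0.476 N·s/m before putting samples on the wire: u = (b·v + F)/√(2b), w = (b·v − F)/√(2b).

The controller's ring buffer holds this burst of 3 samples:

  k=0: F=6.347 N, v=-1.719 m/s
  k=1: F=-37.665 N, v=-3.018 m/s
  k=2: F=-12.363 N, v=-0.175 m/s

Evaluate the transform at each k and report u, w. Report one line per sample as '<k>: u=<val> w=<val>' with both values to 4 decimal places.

0: u=5.6664 w=-7.3437
1: u=-40.0752 w=37.1305
2: u=-12.7562 w=12.5855

k=0: b·v=0.476×(-1.719)=-0.8182; √(2b)=0.9757; u=(-0.8182+6.347)/0.9757=5.6664, w=(-0.8182−6.347)/0.9757=-7.3437
k=1: b·v=0.476×(-3.018)=-1.4366; √(2b)=0.9757; u=(-1.4366+(-37.665))/0.9757=-40.0752, w=(-1.4366−(-37.665))/0.9757=37.1305
k=2: b·v=0.476×(-0.175)=-0.0833; √(2b)=0.9757; u=(-0.0833+(-12.363))/0.9757=-12.7562, w=(-0.0833−(-12.363))/0.9757=12.5855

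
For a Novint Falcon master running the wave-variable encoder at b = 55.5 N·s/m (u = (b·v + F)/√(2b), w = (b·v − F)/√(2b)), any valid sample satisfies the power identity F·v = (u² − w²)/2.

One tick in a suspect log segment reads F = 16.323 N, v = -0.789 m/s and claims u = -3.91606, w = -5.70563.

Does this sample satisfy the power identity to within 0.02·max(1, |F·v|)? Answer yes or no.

F·v = 16.323×(-0.789) = -12.8788 W.
(u² − w²)/2 = (15.3355 − 32.5542)/2 = -8.6093 W.
|Δ| = 4.2695;  2% of max(1, |F·v|) = 0.2576.

no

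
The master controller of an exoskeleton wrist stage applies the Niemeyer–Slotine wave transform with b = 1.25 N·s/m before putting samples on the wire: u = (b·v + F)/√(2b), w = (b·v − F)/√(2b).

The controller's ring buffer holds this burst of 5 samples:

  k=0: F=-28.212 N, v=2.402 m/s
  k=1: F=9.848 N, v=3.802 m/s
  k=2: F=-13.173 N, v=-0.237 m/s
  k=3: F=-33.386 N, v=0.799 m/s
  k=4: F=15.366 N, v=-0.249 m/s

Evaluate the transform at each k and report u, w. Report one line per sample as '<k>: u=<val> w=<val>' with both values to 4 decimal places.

0: u=-15.9439 w=19.7418
1: u=9.2342 w=-3.2227
2: u=-8.5187 w=8.1440
3: u=-20.4835 w=21.7468
4: u=9.5215 w=-9.9152

k=0: b·v=1.25×2.402=3.0025; √(2b)=1.5811; u=(3.0025+(-28.212))/1.5811=-15.9439, w=(3.0025−(-28.212))/1.5811=19.7418
k=1: b·v=1.25×3.802=4.7525; √(2b)=1.5811; u=(4.7525+9.848)/1.5811=9.2342, w=(4.7525−9.848)/1.5811=-3.2227
k=2: b·v=1.25×(-0.237)=-0.2963; √(2b)=1.5811; u=(-0.2963+(-13.173))/1.5811=-8.5187, w=(-0.2963−(-13.173))/1.5811=8.1440
k=3: b·v=1.25×0.799=0.9988; √(2b)=1.5811; u=(0.9988+(-33.386))/1.5811=-20.4835, w=(0.9988−(-33.386))/1.5811=21.7468
k=4: b·v=1.25×(-0.249)=-0.3113; √(2b)=1.5811; u=(-0.3113+15.366)/1.5811=9.5215, w=(-0.3113−15.366)/1.5811=-9.9152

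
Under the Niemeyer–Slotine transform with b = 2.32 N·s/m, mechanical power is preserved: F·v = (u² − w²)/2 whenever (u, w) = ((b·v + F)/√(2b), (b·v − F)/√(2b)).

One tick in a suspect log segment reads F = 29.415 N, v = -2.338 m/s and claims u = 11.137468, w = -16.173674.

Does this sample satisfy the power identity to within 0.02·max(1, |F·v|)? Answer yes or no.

F·v = 29.415×(-2.338) = -68.772270 W.
(u² − w²)/2 = (124.043193 − 261.587731)/2 = -68.772269 W.
|Δ| = 0.000001;  2% of max(1, |F·v|) = 1.375445.

yes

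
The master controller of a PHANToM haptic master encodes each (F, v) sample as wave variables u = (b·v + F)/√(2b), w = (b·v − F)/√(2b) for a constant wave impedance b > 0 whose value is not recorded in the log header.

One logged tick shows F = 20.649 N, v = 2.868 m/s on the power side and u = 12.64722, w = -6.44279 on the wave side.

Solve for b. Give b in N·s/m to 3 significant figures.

b = 2.34 N·s/m

u + w = 6.20443;  u + w = √(2b)·v, so √(2b) = 6.20443/2.868 = 2.16333.
b = (√(2b))²/2 = 4.68000/2 = 2.34000.
(Check via u − w = 2F/√(2b): u − w = 19.09001, 2F/√(2b) = 19.09002.)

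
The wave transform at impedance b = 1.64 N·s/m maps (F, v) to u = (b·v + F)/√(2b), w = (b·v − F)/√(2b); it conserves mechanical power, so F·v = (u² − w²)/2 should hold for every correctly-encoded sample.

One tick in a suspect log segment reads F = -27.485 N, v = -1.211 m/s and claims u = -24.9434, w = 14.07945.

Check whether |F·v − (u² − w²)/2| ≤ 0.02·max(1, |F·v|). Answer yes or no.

F·v = (-27.485)×(-1.211) = 33.28433 W.
(u² − w²)/2 = (622.17320 − 198.23091)/2 = 211.97115 W.
|Δ| = 178.68681;  2% of max(1, |F·v|) = 0.66569.

no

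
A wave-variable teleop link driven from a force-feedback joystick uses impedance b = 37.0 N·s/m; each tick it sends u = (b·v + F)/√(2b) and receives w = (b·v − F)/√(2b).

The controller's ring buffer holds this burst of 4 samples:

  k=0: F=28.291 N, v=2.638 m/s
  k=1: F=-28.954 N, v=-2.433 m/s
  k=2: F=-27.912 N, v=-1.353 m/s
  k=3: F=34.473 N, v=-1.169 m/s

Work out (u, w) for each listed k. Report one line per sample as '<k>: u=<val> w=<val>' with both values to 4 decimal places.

k=0: b·v=37.0×2.638=97.6060; √(2b)=8.6023; u=(97.6060+28.291)/8.6023=14.6352, w=(97.6060−28.291)/8.6023=8.0577
k=1: b·v=37.0×(-2.433)=-90.0210; √(2b)=8.6023; u=(-90.0210+(-28.954))/8.6023=-13.8306, w=(-90.0210−(-28.954))/8.6023=-7.0989
k=2: b·v=37.0×(-1.353)=-50.0610; √(2b)=8.6023; u=(-50.0610+(-27.912))/8.6023=-9.0642, w=(-50.0610−(-27.912))/8.6023=-2.5748
k=3: b·v=37.0×(-1.169)=-43.2530; √(2b)=8.6023; u=(-43.2530+34.473)/8.6023=-1.0207, w=(-43.2530−34.473)/8.6023=-9.0355

0: u=14.6352 w=8.0577
1: u=-13.8306 w=-7.0989
2: u=-9.0642 w=-2.5748
3: u=-1.0207 w=-9.0355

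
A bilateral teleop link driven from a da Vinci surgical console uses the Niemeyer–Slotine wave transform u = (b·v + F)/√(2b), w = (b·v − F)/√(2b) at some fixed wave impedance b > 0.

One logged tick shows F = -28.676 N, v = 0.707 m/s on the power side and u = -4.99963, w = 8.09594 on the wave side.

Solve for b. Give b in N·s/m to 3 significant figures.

b = 9.59 N·s/m

u + w = 3.0963;  u + w = √(2b)·v, so √(2b) = 3.0963/0.707 = 4.3795.
b = (√(2b))²/2 = 19.1801/2 = 9.5900.
(Check via u − w = 2F/√(2b): u − w = -13.0956, 2F/√(2b) = -13.0955.)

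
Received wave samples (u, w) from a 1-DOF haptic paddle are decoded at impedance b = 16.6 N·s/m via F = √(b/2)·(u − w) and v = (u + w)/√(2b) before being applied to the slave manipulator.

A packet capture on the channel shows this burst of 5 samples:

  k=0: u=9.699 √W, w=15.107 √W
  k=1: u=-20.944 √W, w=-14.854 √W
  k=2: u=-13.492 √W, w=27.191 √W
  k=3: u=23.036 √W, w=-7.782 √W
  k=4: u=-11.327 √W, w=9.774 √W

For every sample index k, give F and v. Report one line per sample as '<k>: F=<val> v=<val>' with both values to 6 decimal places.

0: F=-15.580297 v=4.305144
1: F=-17.545120 v=-6.212834
2: F=-117.206586 v=2.377496
3: F=88.785797 v=2.647370
4: F=-60.791391 v=-0.269527

k=0: u−w=-5.408000, u+w=24.806000; √(b/2)=2.880972, √(2b)=5.761944; F=2.880972×(-5.408)=-15.580297, v=24.806000/5.761944=4.305144
k=1: u−w=-6.090000, u+w=-35.798000; √(b/2)=2.880972, √(2b)=5.761944; F=2.880972×(-6.09)=-17.545120, v=-35.798000/5.761944=-6.212834
k=2: u−w=-40.683000, u+w=13.699000; √(b/2)=2.880972, √(2b)=5.761944; F=2.880972×(-40.683)=-117.206586, v=13.699000/5.761944=2.377496
k=3: u−w=30.818000, u+w=15.254000; √(b/2)=2.880972, √(2b)=5.761944; F=2.880972×30.818=88.785797, v=15.254000/5.761944=2.647370
k=4: u−w=-21.101000, u+w=-1.553000; √(b/2)=2.880972, √(2b)=5.761944; F=2.880972×(-21.101)=-60.791391, v=-1.553000/5.761944=-0.269527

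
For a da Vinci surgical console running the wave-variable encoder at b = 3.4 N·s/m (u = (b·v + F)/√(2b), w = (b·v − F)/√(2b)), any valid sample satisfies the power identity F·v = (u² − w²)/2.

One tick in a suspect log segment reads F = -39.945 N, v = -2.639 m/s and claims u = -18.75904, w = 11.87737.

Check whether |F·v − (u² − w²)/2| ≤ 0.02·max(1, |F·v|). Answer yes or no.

yes

F·v = (-39.945)×(-2.639) = 105.4149 W.
(u² − w²)/2 = (351.9016 − 141.0719)/2 = 105.4148 W.
|Δ| = 0.0000;  2% of max(1, |F·v|) = 2.1083.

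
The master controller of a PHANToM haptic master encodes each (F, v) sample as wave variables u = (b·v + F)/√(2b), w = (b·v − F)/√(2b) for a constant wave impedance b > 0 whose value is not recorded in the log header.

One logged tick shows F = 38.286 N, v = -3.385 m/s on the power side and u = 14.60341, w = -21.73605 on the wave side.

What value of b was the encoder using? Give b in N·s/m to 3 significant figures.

u + w = -7.1326;  u + w = √(2b)·v, so √(2b) = -7.1326/(-3.385) = 2.1071.
b = (√(2b))²/2 = 4.4400/2 = 2.2200.
(Check via u − w = 2F/√(2b): u − w = 36.3395, 2F/√(2b) = 36.3395.)

b = 2.22 N·s/m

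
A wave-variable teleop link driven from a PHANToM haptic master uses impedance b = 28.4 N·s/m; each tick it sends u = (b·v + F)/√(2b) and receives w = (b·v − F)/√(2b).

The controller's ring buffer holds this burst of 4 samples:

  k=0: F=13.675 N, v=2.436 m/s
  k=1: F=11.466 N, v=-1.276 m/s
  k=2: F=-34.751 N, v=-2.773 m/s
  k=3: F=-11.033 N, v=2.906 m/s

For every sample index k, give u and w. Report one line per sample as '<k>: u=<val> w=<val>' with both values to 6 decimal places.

0: u=10.994035 w=7.365067
1: u=-3.286956 w=-6.329717
2: u=-15.060444 w=-5.838486
3: u=9.486720 w=12.414574

k=0: b·v=28.4×2.436=69.182400; √(2b)=7.536577; u=(69.182400+13.675)/7.536577=10.994035, w=(69.182400−13.675)/7.536577=7.365067
k=1: b·v=28.4×(-1.276)=-36.238400; √(2b)=7.536577; u=(-36.238400+11.466)/7.536577=-3.286956, w=(-36.238400−11.466)/7.536577=-6.329717
k=2: b·v=28.4×(-2.773)=-78.753200; √(2b)=7.536577; u=(-78.753200+(-34.751))/7.536577=-15.060444, w=(-78.753200−(-34.751))/7.536577=-5.838486
k=3: b·v=28.4×2.906=82.530400; √(2b)=7.536577; u=(82.530400+(-11.033))/7.536577=9.486720, w=(82.530400−(-11.033))/7.536577=12.414574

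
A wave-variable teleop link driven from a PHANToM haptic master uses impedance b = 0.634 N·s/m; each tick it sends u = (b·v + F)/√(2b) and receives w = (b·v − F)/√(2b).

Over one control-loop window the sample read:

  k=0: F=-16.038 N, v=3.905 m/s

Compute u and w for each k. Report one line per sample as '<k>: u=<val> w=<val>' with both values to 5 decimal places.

0: u=-12.04402 w=16.44127

k=0: b·v=0.634×3.905=2.47577; √(2b)=1.12606; u=(2.47577+(-16.038))/1.12606=-12.04402, w=(2.47577−(-16.038))/1.12606=16.44127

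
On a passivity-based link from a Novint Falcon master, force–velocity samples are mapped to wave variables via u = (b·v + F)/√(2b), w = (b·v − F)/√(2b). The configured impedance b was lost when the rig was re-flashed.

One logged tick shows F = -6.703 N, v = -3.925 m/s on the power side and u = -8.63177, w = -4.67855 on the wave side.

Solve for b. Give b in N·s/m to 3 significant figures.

b = 5.75 N·s/m

u + w = -13.3103;  u + w = √(2b)·v, so √(2b) = -13.3103/(-3.925) = 3.3912.
b = (√(2b))²/2 = 11.5000/2 = 5.7500.
(Check via u − w = 2F/√(2b): u − w = -3.9532, 2F/√(2b) = -3.9532.)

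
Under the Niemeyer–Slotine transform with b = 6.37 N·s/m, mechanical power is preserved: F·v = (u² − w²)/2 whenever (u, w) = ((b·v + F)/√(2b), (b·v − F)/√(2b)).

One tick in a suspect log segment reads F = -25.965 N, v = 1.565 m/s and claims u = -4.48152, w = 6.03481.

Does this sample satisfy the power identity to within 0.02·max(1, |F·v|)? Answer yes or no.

F·v = (-25.965)×1.565 = -40.6352 W.
(u² − w²)/2 = (20.0840 − 36.4189)/2 = -8.1675 W.
|Δ| = 32.4678;  2% of max(1, |F·v|) = 0.8127.

no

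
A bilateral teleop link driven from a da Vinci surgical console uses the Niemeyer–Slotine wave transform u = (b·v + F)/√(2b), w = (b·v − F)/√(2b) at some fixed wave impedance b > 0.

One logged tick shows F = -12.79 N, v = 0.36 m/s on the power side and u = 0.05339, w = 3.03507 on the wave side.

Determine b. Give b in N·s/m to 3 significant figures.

b = 36.8 N·s/m

u + w = 3.0885;  u + w = √(2b)·v, so √(2b) = 3.0885/0.36 = 8.5791.
b = (√(2b))²/2 = 73.6002/2 = 36.8001.
(Check via u − w = 2F/√(2b): u − w = -2.9817, 2F/√(2b) = -2.9817.)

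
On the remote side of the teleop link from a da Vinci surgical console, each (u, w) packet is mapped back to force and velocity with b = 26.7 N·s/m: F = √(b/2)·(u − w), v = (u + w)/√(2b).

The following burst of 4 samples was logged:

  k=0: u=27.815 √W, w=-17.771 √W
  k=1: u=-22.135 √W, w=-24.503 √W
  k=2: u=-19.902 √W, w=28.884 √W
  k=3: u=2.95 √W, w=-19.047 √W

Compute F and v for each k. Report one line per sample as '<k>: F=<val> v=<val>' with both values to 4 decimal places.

k=0: u−w=45.5860, u+w=10.0440; √(b/2)=3.6538, √(2b)=7.3075; F=3.6538×45.586=166.5605, v=10.0440/7.3075=1.3745
k=1: u−w=2.3680, u+w=-46.6380; √(b/2)=3.6538, √(2b)=7.3075; F=3.6538×2.368=8.6521, v=-46.6380/7.3075=-6.3822
k=2: u−w=-48.7860, u+w=8.9820; √(b/2)=3.6538, √(2b)=7.3075; F=3.6538×(-48.786)=-178.2526, v=8.9820/7.3075=1.2291
k=3: u−w=21.9970, u+w=-16.0970; √(b/2)=3.6538, √(2b)=7.3075; F=3.6538×21.997=80.3719, v=-16.0970/7.3075=-2.2028

0: F=166.5605 v=1.3745
1: F=8.6521 v=-6.3822
2: F=-178.2526 v=1.2291
3: F=80.3719 v=-2.2028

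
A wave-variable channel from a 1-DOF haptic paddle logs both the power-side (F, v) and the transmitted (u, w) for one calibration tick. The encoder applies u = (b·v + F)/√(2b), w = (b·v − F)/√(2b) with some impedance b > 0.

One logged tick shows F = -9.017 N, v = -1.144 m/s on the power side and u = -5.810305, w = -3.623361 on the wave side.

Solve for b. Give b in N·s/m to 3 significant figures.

b = 34 N·s/m

u + w = -9.433666;  u + w = √(2b)·v, so √(2b) = -9.433666/(-1.144) = 8.246212.
b = (√(2b))²/2 = 68.000005/2 = 34.000002.
(Check via u − w = 2F/√(2b): u − w = -2.186944, 2F/√(2b) = -2.186944.)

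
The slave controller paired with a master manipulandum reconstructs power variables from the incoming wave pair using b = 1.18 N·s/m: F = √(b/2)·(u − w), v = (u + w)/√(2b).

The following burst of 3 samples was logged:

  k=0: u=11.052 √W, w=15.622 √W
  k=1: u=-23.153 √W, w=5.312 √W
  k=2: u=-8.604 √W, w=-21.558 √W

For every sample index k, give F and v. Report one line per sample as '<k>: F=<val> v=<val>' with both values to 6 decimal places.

k=0: u−w=-4.570000, u+w=26.674000; √(b/2)=0.768115, √(2b)=1.536229; F=0.768115×(-4.57)=-3.510284, v=26.674000/1.536229=17.363295
k=1: u−w=-28.465000, u+w=-17.841000; √(b/2)=0.768115, √(2b)=1.536229; F=0.768115×(-28.465)=-21.864381, v=-17.841000/1.536229=-11.613502
k=2: u−w=12.954000, u+w=-30.162000; √(b/2)=0.768115, √(2b)=1.536229; F=0.768115×12.954=9.950156, v=-30.162000/1.536229=-19.633790

0: F=-3.510284 v=17.363295
1: F=-21.864381 v=-11.613502
2: F=9.950156 v=-19.633790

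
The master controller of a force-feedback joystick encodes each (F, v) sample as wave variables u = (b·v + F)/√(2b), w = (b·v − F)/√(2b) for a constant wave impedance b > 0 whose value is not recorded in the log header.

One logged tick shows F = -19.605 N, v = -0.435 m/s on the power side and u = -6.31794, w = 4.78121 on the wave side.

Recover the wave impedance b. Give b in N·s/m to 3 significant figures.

b = 6.24 N·s/m

u + w = -1.53673;  u + w = √(2b)·v, so √(2b) = -1.53673/(-0.435) = 3.53271.
b = (√(2b))²/2 = 12.48006/2 = 6.24003.
(Check via u − w = 2F/√(2b): u − w = -11.09915, 2F/√(2b) = -11.09912.)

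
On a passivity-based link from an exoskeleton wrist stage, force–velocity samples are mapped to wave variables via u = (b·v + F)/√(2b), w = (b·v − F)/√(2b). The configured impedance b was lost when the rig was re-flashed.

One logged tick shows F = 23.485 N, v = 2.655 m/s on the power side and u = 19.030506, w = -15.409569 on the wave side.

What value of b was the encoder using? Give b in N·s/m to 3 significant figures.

u + w = 3.620937;  u + w = √(2b)·v, so √(2b) = 3.620937/2.655 = 1.363818.
b = (√(2b))²/2 = 1.860000/2 = 0.930000.
(Check via u − w = 2F/√(2b): u − w = 34.440075, 2F/√(2b) = 34.440077.)

b = 0.93 N·s/m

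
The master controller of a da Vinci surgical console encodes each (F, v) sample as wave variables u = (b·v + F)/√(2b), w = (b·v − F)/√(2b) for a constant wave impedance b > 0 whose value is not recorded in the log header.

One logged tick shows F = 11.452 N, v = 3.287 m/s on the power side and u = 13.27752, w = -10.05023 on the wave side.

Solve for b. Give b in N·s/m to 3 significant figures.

b = 0.482 N·s/m

u + w = 3.22729;  u + w = √(2b)·v, so √(2b) = 3.22729/3.287 = 0.98183.
b = (√(2b))²/2 = 0.96400/2 = 0.48200.
(Check via u − w = 2F/√(2b): u − w = 23.32775, 2F/√(2b) = 23.32776.)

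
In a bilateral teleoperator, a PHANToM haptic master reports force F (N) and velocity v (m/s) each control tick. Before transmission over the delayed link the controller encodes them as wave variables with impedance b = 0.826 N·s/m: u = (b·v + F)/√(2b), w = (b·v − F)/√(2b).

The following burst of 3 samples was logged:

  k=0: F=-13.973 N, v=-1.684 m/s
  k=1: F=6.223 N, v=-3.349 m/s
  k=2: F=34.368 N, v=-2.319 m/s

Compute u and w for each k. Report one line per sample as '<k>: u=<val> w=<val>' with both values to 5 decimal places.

k=0: b·v=0.826×(-1.684)=-1.39098; √(2b)=1.28530; u=(-1.39098+(-13.973))/1.28530=-11.95360, w=(-1.39098−(-13.973))/1.28530=9.78916
k=1: b·v=0.826×(-3.349)=-2.76627; √(2b)=1.28530; u=(-2.76627+6.223)/1.28530=2.68943, w=(-2.76627−6.223)/1.28530=-6.99390
k=2: b·v=0.826×(-2.319)=-1.91549; √(2b)=1.28530; u=(-1.91549+34.368)/1.28530=25.24894, w=(-1.91549−34.368)/1.28530=-28.22956

0: u=-11.95360 w=9.78916
1: u=2.68943 w=-6.99390
2: u=25.24894 w=-28.22956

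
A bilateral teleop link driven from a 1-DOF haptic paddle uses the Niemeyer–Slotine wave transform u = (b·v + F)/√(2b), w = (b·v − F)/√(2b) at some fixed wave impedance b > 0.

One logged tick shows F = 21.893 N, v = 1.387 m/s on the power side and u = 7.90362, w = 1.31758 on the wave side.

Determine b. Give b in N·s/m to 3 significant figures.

b = 22.1 N·s/m

u + w = 9.22120;  u + w = √(2b)·v, so √(2b) = 9.22120/1.387 = 6.64831.
b = (√(2b))²/2 = 44.19997/2 = 22.09998.
(Check via u − w = 2F/√(2b): u − w = 6.58604, 2F/√(2b) = 6.58604.)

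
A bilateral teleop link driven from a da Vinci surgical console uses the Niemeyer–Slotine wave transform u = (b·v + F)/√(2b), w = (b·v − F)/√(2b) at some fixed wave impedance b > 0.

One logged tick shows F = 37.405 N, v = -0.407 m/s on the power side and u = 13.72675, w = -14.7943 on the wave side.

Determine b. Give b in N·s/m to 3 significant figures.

b = 3.44 N·s/m

u + w = -1.0676;  u + w = √(2b)·v, so √(2b) = -1.0676/(-0.407) = 2.6230.
b = (√(2b))²/2 = 6.8800/2 = 3.4400.
(Check via u − w = 2F/√(2b): u − w = 28.5210, 2F/√(2b) = 28.5211.)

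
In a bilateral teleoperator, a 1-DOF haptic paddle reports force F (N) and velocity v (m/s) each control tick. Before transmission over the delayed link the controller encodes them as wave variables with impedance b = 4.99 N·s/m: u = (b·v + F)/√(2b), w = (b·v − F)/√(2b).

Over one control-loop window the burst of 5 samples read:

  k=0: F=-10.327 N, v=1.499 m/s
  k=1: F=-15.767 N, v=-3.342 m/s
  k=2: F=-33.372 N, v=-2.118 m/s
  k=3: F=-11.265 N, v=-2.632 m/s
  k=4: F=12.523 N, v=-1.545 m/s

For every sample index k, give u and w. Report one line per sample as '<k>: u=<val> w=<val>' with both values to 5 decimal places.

k=0: b·v=4.99×1.499=7.48001; √(2b)=3.15911; u=(7.48001+(-10.327))/3.15911=-0.90120, w=(7.48001−(-10.327))/3.15911=5.63671
k=1: b·v=4.99×(-3.342)=-16.67658; √(2b)=3.15911; u=(-16.67658+(-15.767))/3.15911=-10.26984, w=(-16.67658−(-15.767))/3.15911=-0.28792
k=2: b·v=4.99×(-2.118)=-10.56882; √(2b)=3.15911; u=(-10.56882+(-33.372))/3.15911=-13.90922, w=(-10.56882−(-33.372))/3.15911=7.21822
k=3: b·v=4.99×(-2.632)=-13.13368; √(2b)=3.15911; u=(-13.13368+(-11.265))/3.15911=-7.72327, w=(-13.13368−(-11.265))/3.15911=-0.59152
k=4: b·v=4.99×(-1.545)=-7.70955; √(2b)=3.15911; u=(-7.70955+12.523)/3.15911=1.52367, w=(-7.70955−12.523)/3.15911=-6.40450

0: u=-0.90120 w=5.63671
1: u=-10.26984 w=-0.28792
2: u=-13.90922 w=7.21822
3: u=-7.72327 w=-0.59152
4: u=1.52367 w=-6.40450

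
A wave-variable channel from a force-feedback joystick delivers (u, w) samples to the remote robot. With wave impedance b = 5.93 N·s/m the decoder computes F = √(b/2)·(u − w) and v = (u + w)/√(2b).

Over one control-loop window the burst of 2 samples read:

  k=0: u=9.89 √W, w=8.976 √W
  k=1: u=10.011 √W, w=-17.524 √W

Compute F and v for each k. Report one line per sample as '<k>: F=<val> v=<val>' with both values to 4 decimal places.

0: F=1.5738 v=5.4782
1: F=47.4130 v=-2.1816

k=0: u−w=0.9140, u+w=18.8660; √(b/2)=1.7219, √(2b)=3.4438; F=1.7219×0.914=1.5738, v=18.8660/3.4438=5.4782
k=1: u−w=27.5350, u+w=-7.5130; √(b/2)=1.7219, √(2b)=3.4438; F=1.7219×27.535=47.4130, v=-7.5130/3.4438=-2.1816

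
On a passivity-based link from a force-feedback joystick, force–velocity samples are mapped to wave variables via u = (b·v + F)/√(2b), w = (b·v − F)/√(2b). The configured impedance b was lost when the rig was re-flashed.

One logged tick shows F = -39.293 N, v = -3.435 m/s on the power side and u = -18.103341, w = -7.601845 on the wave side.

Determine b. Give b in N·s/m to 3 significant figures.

u + w = -25.705186;  u + w = √(2b)·v, so √(2b) = -25.705186/(-3.435) = 7.483315.
b = (√(2b))²/2 = 55.999999/2 = 27.999999.
(Check via u − w = 2F/√(2b): u − w = -10.501496, 2F/√(2b) = -10.501496.)

b = 28 N·s/m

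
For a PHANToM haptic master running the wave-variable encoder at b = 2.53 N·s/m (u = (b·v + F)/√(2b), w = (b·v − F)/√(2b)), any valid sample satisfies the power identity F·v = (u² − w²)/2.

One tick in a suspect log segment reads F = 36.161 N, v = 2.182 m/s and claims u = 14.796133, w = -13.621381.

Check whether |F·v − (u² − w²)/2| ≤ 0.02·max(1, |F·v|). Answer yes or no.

F·v = 36.161×2.182 = 78.903302 W.
(u² − w²)/2 = (218.925552 − 185.542020)/2 = 16.691766 W.
|Δ| = 62.211536;  2% of max(1, |F·v|) = 1.578066.

no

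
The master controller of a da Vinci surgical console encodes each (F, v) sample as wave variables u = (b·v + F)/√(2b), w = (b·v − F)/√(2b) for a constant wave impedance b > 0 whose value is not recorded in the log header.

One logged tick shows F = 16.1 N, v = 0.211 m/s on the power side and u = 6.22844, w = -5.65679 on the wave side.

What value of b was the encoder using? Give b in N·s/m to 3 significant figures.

b = 3.67 N·s/m

u + w = 0.5716;  u + w = √(2b)·v, so √(2b) = 0.5716/0.211 = 2.7092.
b = (√(2b))²/2 = 7.3400/2 = 3.6700.
(Check via u − w = 2F/√(2b): u − w = 11.8852, 2F/√(2b) = 11.8852.)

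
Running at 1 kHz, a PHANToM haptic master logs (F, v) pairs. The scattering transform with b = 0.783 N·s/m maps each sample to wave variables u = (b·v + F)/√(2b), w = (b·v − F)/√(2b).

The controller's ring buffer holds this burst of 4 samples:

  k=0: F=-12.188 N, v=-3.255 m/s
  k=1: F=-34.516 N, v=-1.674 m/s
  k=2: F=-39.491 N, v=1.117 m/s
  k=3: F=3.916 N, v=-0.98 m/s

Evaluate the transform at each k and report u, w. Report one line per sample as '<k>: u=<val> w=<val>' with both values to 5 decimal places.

k=0: b·v=0.783×(-3.255)=-2.54867; √(2b)=1.25140; u=(-2.54867+(-12.188))/1.25140=-11.77615, w=(-2.54867−(-12.188))/1.25140=7.70285
k=1: b·v=0.783×(-1.674)=-1.31074; √(2b)=1.25140; u=(-1.31074+(-34.516))/1.25140=-28.62935, w=(-1.31074−(-34.516))/1.25140=26.53450
k=2: b·v=0.783×1.117=0.87461; √(2b)=1.25140; u=(0.87461+(-39.491))/1.25140=-30.85857, w=(0.87461−(-39.491))/1.25140=32.25638
k=3: b·v=0.783×(-0.98)=-0.76734; √(2b)=1.25140; u=(-0.76734+3.916)/1.25140=2.51611, w=(-0.76734−3.916)/1.25140=-3.74248

0: u=-11.77615 w=7.70285
1: u=-28.62935 w=26.53450
2: u=-30.85857 w=32.25638
3: u=2.51611 w=-3.74248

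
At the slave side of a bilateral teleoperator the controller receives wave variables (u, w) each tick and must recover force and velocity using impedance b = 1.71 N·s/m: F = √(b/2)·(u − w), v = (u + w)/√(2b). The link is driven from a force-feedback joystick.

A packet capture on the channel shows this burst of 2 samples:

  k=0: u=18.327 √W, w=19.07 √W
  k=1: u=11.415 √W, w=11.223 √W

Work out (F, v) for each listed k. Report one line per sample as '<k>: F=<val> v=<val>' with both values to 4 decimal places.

0: F=-0.6870 v=20.2220
1: F=0.1775 v=12.2412

k=0: u−w=-0.7430, u+w=37.3970; √(b/2)=0.9247, √(2b)=1.8493; F=0.9247×(-0.743)=-0.6870, v=37.3970/1.8493=20.2220
k=1: u−w=0.1920, u+w=22.6380; √(b/2)=0.9247, √(2b)=1.8493; F=0.9247×0.192=0.1775, v=22.6380/1.8493=12.2412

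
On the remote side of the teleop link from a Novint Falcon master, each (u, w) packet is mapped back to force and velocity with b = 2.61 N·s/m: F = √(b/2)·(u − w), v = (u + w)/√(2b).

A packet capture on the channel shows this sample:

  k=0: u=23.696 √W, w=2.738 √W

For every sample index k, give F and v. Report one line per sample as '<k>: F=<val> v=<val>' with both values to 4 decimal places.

0: F=23.9417 v=11.5698

k=0: u−w=20.9580, u+w=26.4340; √(b/2)=1.1424, √(2b)=2.2847; F=1.1424×20.958=23.9417, v=26.4340/2.2847=11.5698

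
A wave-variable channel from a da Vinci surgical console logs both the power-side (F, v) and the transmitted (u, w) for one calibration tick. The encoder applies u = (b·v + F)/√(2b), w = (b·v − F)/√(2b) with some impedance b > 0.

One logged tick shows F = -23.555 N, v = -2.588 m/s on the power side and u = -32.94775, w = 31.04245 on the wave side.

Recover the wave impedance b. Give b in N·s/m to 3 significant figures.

u + w = -1.90530;  u + w = √(2b)·v, so √(2b) = -1.90530/(-2.588) = 0.73621.
b = (√(2b))²/2 = 0.54200/2 = 0.27100.
(Check via u − w = 2F/√(2b): u − w = -63.99020, 2F/√(2b) = -63.99028.)

b = 0.271 N·s/m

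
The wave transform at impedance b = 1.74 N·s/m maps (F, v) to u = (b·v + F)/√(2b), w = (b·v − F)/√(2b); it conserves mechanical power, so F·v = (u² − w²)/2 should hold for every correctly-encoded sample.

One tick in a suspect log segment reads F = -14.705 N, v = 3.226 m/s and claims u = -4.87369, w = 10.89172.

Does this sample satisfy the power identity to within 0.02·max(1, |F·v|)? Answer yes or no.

yes

F·v = (-14.705)×3.226 = -47.4383 W.
(u² − w²)/2 = (23.7529 − 118.6296)/2 = -47.4384 W.
|Δ| = 0.0000;  2% of max(1, |F·v|) = 0.9488.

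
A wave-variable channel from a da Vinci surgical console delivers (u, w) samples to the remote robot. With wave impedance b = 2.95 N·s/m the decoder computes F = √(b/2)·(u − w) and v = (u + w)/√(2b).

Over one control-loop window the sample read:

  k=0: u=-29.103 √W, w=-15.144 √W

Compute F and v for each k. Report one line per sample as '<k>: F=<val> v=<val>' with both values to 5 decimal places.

k=0: u−w=-13.95900, u+w=-44.24700; √(b/2)=1.21450, √(2b)=2.42899; F=1.21450×(-13.959)=-16.95315, v=-44.24700/2.42899=-18.21620

0: F=-16.95315 v=-18.21620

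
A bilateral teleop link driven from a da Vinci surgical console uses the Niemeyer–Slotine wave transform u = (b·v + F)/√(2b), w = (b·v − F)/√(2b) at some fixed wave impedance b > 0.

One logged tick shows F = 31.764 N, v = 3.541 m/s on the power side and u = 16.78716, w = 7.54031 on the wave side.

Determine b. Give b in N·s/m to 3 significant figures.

b = 23.6 N·s/m

u + w = 24.3275;  u + w = √(2b)·v, so √(2b) = 24.3275/3.541 = 6.8702.
b = (√(2b))²/2 = 47.2000/2 = 23.6000.
(Check via u − w = 2F/√(2b): u − w = 9.2469, 2F/√(2b) = 9.2469.)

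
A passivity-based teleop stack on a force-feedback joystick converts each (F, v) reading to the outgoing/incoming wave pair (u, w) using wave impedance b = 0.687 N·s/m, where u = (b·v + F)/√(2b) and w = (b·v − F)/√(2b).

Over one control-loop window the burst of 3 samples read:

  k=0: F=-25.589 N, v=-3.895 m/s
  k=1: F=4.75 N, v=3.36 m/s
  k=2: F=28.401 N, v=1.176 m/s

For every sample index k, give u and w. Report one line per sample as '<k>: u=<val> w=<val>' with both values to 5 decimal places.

k=0: b·v=0.687×(-3.895)=-2.67587; √(2b)=1.17218; u=(-2.67587+(-25.589))/1.17218=-24.11313, w=(-2.67587−(-25.589))/1.17218=19.54750
k=1: b·v=0.687×3.36=2.30832; √(2b)=1.17218; u=(2.30832+4.75)/1.17218=6.02155, w=(2.30832−4.75)/1.17218=-2.08303
k=2: b·v=0.687×1.176=0.80791; √(2b)=1.17218; u=(0.80791+28.401)/1.17218=24.91851, w=(0.80791−28.401)/1.17218=-23.54003

0: u=-24.11313 w=19.54750
1: u=6.02155 w=-2.08303
2: u=24.91851 w=-23.54003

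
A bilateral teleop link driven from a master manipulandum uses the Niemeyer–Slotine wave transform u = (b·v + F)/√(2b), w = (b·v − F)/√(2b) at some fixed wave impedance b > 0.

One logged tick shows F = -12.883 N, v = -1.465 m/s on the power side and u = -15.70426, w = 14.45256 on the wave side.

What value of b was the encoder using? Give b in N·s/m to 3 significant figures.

u + w = -1.25170;  u + w = √(2b)·v, so √(2b) = -1.25170/(-1.465) = 0.85440.
b = (√(2b))²/2 = 0.73000/2 = 0.36500.
(Check via u − w = 2F/√(2b): u − w = -30.15682, 2F/√(2b) = -30.15674.)

b = 0.365 N·s/m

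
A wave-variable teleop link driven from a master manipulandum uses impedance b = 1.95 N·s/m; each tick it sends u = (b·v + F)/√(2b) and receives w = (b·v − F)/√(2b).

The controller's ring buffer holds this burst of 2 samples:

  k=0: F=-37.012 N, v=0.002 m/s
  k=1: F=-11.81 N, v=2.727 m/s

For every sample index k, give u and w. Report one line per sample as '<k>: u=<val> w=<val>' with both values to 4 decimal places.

k=0: b·v=1.95×0.002=0.0039; √(2b)=1.9748; u=(0.0039+(-37.012))/1.9748=-18.7398, w=(0.0039−(-37.012))/1.9748=18.7437
k=1: b·v=1.95×2.727=5.3176; √(2b)=1.9748; u=(5.3176+(-11.81))/1.9748=-3.2875, w=(5.3176−(-11.81))/1.9748=8.6729

0: u=-18.7398 w=18.7437
1: u=-3.2875 w=8.6729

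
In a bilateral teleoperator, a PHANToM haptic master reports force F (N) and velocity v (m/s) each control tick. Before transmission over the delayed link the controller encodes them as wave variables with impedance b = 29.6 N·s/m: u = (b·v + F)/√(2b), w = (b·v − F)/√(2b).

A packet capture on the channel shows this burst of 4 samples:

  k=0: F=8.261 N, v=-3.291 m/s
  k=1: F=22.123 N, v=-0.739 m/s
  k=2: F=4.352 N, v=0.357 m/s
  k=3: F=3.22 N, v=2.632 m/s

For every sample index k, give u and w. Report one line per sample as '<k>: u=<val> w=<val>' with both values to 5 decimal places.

k=0: b·v=29.6×(-3.291)=-97.41360; √(2b)=7.69415; u=(-97.41360+8.261)/7.69415=-11.58706, w=(-97.41360−8.261)/7.69415=-13.73440
k=1: b·v=29.6×(-0.739)=-21.87440; √(2b)=7.69415; u=(-21.87440+22.123)/7.69415=0.03231, w=(-21.87440−22.123)/7.69415=-5.71829
k=2: b·v=29.6×0.357=10.56720; √(2b)=7.69415; u=(10.56720+4.352)/7.69415=1.93903, w=(10.56720−4.352)/7.69415=0.80778
k=3: b·v=29.6×2.632=77.90720; √(2b)=7.69415; u=(77.90720+3.22)/7.69415=10.54401, w=(77.90720−3.22)/7.69415=9.70701

0: u=-11.58706 w=-13.73440
1: u=0.03231 w=-5.71829
2: u=1.93903 w=0.80778
3: u=10.54401 w=9.70701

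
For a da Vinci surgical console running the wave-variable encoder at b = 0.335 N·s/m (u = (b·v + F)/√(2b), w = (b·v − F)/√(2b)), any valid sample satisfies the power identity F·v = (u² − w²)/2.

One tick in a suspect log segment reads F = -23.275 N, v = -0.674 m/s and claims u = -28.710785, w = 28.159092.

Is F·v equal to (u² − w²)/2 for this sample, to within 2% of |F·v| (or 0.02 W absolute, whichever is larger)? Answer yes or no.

F·v = (-23.275)×(-0.674) = 15.687350 W.
(u² − w²)/2 = (824.309175 − 792.934462)/2 = 15.687357 W.
|Δ| = 0.000007;  2% of max(1, |F·v|) = 0.313747.

yes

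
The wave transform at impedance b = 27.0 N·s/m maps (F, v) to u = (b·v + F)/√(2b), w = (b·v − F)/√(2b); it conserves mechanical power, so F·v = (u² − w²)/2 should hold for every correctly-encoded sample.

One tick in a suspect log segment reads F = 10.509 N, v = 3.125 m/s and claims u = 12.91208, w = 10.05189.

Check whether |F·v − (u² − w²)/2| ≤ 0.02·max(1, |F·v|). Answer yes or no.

F·v = 10.509×3.125 = 32.8406 W.
(u² − w²)/2 = (166.7218 − 101.0405)/2 = 32.8407 W.
|Δ| = 0.0000;  2% of max(1, |F·v|) = 0.6568.

yes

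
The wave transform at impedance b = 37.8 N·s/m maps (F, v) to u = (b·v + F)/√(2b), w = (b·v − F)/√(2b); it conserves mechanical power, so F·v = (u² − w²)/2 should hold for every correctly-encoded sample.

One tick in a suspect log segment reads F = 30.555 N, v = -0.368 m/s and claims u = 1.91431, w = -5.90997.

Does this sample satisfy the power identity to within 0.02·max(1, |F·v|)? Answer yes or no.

F·v = 30.555×(-0.368) = -11.2442 W.
(u² − w²)/2 = (3.6646 − 34.9277)/2 = -15.6316 W.
|Δ| = 4.3873;  2% of max(1, |F·v|) = 0.2249.

no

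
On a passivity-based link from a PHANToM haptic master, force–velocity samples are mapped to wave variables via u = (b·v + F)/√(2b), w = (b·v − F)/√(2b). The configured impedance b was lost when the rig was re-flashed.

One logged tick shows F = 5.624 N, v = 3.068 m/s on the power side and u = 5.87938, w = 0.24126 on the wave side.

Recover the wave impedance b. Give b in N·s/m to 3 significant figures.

u + w = 6.12064;  u + w = √(2b)·v, so √(2b) = 6.12064/3.068 = 1.99499.
b = (√(2b))²/2 = 3.98000/2 = 1.99000.
(Check via u − w = 2F/√(2b): u − w = 5.63812, 2F/√(2b) = 5.63811.)

b = 1.99 N·s/m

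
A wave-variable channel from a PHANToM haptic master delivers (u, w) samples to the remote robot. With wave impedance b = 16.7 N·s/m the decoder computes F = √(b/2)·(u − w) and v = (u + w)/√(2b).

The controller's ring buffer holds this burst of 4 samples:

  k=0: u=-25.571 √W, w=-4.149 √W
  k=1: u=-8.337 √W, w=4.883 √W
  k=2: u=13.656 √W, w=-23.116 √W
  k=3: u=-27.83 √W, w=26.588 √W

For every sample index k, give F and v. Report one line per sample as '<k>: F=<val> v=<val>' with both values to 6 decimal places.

k=0: u−w=-21.422000, u+w=-29.720000; √(b/2)=2.889637, √(2b)=5.779273; F=2.889637×(-21.422)=-61.901796, v=-29.720000/5.779273=-5.142515
k=1: u−w=-13.220000, u+w=-3.454000; √(b/2)=2.889637, √(2b)=5.779273; F=2.889637×(-13.22)=-38.200997, v=-3.454000/5.779273=-0.597653
k=2: u−w=36.772000, u+w=-9.460000; √(b/2)=2.889637, √(2b)=5.779273; F=2.889637×36.772=106.257719, v=-9.460000/5.779273=-1.636884
k=3: u−w=-54.418000, u+w=-1.242000; √(b/2)=2.889637, √(2b)=5.779273; F=2.889637×(-54.418)=-157.248248, v=-1.242000/5.779273=-0.214906

0: F=-61.901796 v=-5.142515
1: F=-38.200997 v=-0.597653
2: F=106.257719 v=-1.636884
3: F=-157.248248 v=-0.214906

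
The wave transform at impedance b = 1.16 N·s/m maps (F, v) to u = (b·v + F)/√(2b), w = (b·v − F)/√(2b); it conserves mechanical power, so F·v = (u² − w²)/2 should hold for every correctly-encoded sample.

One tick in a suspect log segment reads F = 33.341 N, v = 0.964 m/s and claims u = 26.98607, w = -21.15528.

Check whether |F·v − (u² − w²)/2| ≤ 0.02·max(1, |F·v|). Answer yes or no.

no

F·v = 33.341×0.964 = 32.14072 W.
(u² − w²)/2 = (728.24797 − 447.54587)/2 = 140.35105 W.
|Δ| = 108.21033;  2% of max(1, |F·v|) = 0.64281.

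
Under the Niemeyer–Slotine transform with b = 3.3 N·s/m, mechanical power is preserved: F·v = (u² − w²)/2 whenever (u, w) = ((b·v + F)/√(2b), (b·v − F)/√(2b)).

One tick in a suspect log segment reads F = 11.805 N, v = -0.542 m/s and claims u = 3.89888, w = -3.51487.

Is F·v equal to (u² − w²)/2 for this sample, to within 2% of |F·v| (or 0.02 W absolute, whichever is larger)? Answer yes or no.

no

F·v = 11.805×(-0.542) = -6.39831 W.
(u² − w²)/2 = (15.20127 − 12.35431)/2 = 1.42348 W.
|Δ| = 7.82179;  2% of max(1, |F·v|) = 0.12797.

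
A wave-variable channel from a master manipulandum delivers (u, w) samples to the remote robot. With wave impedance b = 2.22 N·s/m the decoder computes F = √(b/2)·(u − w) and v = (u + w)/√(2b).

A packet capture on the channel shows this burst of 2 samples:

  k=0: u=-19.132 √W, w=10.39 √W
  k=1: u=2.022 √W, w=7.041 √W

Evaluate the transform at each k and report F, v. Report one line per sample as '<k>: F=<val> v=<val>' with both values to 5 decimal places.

k=0: u−w=-29.52200, u+w=-8.74200; √(b/2)=1.05357, √(2b)=2.10713; F=1.05357×(-29.522)=-31.10336, v=-8.74200/2.10713=-4.14877
k=1: u−w=-5.01900, u+w=9.06300; √(b/2)=1.05357, √(2b)=2.10713; F=1.05357×(-5.019)=-5.28784, v=9.06300/2.10713=4.30111

0: F=-31.10336 v=-4.14877
1: F=-5.28784 v=4.30111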